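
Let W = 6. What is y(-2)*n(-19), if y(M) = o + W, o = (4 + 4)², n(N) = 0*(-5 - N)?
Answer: 0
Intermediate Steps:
n(N) = 0
o = 64 (o = 8² = 64)
y(M) = 70 (y(M) = 64 + 6 = 70)
y(-2)*n(-19) = 70*0 = 0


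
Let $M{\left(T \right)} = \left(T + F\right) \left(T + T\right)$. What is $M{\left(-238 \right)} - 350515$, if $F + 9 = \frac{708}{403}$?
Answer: $- \frac{94213037}{403} \approx -2.3378 \cdot 10^{5}$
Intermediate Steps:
$F = - \frac{2919}{403}$ ($F = -9 + \frac{708}{403} = - \frac{2919}{403} \approx -7.2432$)
$M{\left(T \right)} = 2 T \left(- \frac{2919}{403} + T\right)$ ($M{\left(T \right)} = \left(T - \frac{2919}{403}\right) \left(T + T\right) = \left(- \frac{2919}{403} + T\right) 2 T = 2 T \left(- \frac{2919}{403} + T\right)$)
$M{\left(-238 \right)} - 350515 = \frac{2}{403} \left(-238\right) \left(-2919 + 403 \left(-238\right)\right) - 350515 = \frac{2}{403} \left(-238\right) \left(-2919 - 95914\right) - 350515 = \frac{2}{403} \left(-238\right) \left(-98833\right) - 350515 = \frac{47044508}{403} - 350515 = - \frac{94213037}{403}$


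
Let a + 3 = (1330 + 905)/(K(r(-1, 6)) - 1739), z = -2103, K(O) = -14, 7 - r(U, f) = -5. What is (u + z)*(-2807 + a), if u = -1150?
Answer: 16031320745/1753 ≈ 9.1451e+6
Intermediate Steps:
r(U, f) = 12 (r(U, f) = 7 - 1*(-5) = 7 + 5 = 12)
a = -7494/1753 (a = -3 + (1330 + 905)/(-14 - 1739) = -3 + 2235/(-1753) = -3 + 2235*(-1/1753) = -3 - 2235/1753 = -7494/1753 ≈ -4.2750)
(u + z)*(-2807 + a) = (-1150 - 2103)*(-2807 - 7494/1753) = -3253*(-4928165/1753) = 16031320745/1753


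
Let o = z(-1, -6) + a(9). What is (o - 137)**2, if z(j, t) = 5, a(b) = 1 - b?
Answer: 19600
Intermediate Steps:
o = -3 (o = 5 + (1 - 1*9) = 5 + (1 - 9) = 5 - 8 = -3)
(o - 137)**2 = (-3 - 137)**2 = (-140)**2 = 19600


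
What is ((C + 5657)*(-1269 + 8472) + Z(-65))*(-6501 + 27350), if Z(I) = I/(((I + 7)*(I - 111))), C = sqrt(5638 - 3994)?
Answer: 8672124101534447/10208 + 300350694*sqrt(411) ≈ 8.5563e+11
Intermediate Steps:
C = 2*sqrt(411) (C = sqrt(1644) = 2*sqrt(411) ≈ 40.546)
Z(I) = I/((-111 + I)*(7 + I)) (Z(I) = I/(((7 + I)*(-111 + I))) = I/(((-111 + I)*(7 + I))) = I*(1/((-111 + I)*(7 + I))) = I/((-111 + I)*(7 + I)))
((C + 5657)*(-1269 + 8472) + Z(-65))*(-6501 + 27350) = ((2*sqrt(411) + 5657)*(-1269 + 8472) - 65/(-777 + (-65)**2 - 104*(-65)))*(-6501 + 27350) = ((5657 + 2*sqrt(411))*7203 - 65/(-777 + 4225 + 6760))*20849 = ((40747371 + 14406*sqrt(411)) - 65/10208)*20849 = (415949163103/10208 + 14406*sqrt(411))*20849 = 8672124101534447/10208 + 300350694*sqrt(411)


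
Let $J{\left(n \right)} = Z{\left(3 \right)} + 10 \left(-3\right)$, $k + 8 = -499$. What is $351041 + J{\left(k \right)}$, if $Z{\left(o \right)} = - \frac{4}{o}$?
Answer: $\frac{1053029}{3} \approx 3.5101 \cdot 10^{5}$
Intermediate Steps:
$k = -507$ ($k = -8 - 499 = -507$)
$J{\left(n \right)} = - \frac{94}{3}$ ($J{\left(n \right)} = - \frac{4}{3} + 10 \left(-3\right) = \left(-4\right) \frac{1}{3} - 30 = - \frac{4}{3} - 30 = - \frac{94}{3}$)
$351041 + J{\left(k \right)} = 351041 - \frac{94}{3} = \frac{1053029}{3}$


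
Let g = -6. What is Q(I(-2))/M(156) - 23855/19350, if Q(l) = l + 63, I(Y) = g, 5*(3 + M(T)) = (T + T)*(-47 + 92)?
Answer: -877471/723690 ≈ -1.2125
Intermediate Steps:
M(T) = -3 + 18*T (M(T) = -3 + ((T + T)*(-47 + 92))/5 = -3 + ((2*T)*45)/5 = -3 + (90*T)/5 = -3 + 18*T)
I(Y) = -6
Q(l) = 63 + l
Q(I(-2))/M(156) - 23855/19350 = (63 - 6)/(-3 + 18*156) - 23855/19350 = 57/(-3 + 2808) - 23855*1/19350 = 57/2805 - 4771/3870 = 57*(1/2805) - 4771/3870 = 19/935 - 4771/3870 = -877471/723690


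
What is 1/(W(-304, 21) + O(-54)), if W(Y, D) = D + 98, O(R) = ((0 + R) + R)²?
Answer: 1/11783 ≈ 8.4868e-5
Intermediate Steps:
O(R) = 4*R² (O(R) = (R + R)² = (2*R)² = 4*R²)
W(Y, D) = 98 + D
1/(W(-304, 21) + O(-54)) = 1/((98 + 21) + 4*(-54)²) = 1/(119 + 4*2916) = 1/(119 + 11664) = 1/11783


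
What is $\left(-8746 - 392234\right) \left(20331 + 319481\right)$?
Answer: $-136257815760$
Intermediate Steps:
$\left(-8746 - 392234\right) \left(20331 + 319481\right) = \left(-400980\right) 339812 = -136257815760$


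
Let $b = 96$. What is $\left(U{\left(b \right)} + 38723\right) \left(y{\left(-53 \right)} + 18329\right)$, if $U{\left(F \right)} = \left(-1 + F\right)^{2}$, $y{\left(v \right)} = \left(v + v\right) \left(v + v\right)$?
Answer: $1411669620$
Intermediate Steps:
$y{\left(v \right)} = 4 v^{2}$ ($y{\left(v \right)} = 2 v 2 v = 4 v^{2}$)
$\left(U{\left(b \right)} + 38723\right) \left(y{\left(-53 \right)} + 18329\right) = \left(\left(-1 + 96\right)^{2} + 38723\right) \left(4 \left(-53\right)^{2} + 18329\right) = \left(95^{2} + 38723\right) \left(4 \cdot 2809 + 18329\right) = \left(9025 + 38723\right) \left(11236 + 18329\right) = 47748 \cdot 29565 = 1411669620$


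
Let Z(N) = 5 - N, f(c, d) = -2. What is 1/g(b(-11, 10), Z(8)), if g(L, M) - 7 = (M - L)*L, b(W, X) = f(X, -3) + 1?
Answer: ⅑ ≈ 0.11111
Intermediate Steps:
b(W, X) = -1 (b(W, X) = -2 + 1 = -1)
g(L, M) = 7 + L*(M - L) (g(L, M) = 7 + (M - L)*L = 7 + L*(M - L))
1/g(b(-11, 10), Z(8)) = 1/(7 - 1*(-1)² - (5 - 1*8)) = 1/(7 - 1*1 - (5 - 8)) = 1/(7 - 1 - 1*(-3)) = 1/(7 - 1 + 3) = 1/9 = ⅑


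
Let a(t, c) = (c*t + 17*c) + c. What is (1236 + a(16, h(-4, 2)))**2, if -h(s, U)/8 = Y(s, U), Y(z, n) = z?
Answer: 5400976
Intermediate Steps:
h(s, U) = -8*s
a(t, c) = 18*c + c*t (a(t, c) = (17*c + c*t) + c = 18*c + c*t)
(1236 + a(16, h(-4, 2)))**2 = (1236 + (-8*(-4))*(18 + 16))**2 = (1236 + 32*34)**2 = (1236 + 1088)**2 = 2324**2 = 5400976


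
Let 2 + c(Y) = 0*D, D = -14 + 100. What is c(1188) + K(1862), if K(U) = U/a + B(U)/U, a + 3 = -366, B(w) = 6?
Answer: -2419493/343539 ≈ -7.0428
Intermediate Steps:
D = 86
a = -369 (a = -3 - 366 = -369)
K(U) = 6/U - U/369 (K(U) = U/(-369) + 6/U = U*(-1/369) + 6/U = -U/369 + 6/U = 6/U - U/369)
c(Y) = -2 (c(Y) = -2 + 0*86 = -2 + 0 = -2)
c(1188) + K(1862) = -2 + (6/1862 - 1/369*1862) = -2 + (6*(1/1862) - 1862/369) = -2 + (3/931 - 1862/369) = -2 - 1732415/343539 = -2419493/343539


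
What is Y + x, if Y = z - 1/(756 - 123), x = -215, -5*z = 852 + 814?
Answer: -1735058/3165 ≈ -548.20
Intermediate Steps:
z = -1666/5 (z = -(852 + 814)/5 = -⅕*1666 = -1666/5 ≈ -333.20)
Y = -1054583/3165 (Y = -1666/5 - 1/(756 - 123) = -1666/5 - 1/633 = -1054583/3165 ≈ -333.20)
Y + x = -1054583/3165 - 215 = -1735058/3165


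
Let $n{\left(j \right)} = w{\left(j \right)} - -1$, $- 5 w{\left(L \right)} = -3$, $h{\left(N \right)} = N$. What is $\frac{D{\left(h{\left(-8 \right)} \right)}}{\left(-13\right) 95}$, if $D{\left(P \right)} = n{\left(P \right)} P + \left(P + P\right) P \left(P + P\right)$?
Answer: $\frac{10304}{6175} \approx 1.6687$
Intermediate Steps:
$w{\left(L \right)} = \frac{3}{5}$ ($w{\left(L \right)} = \left(- \frac{1}{5}\right) \left(-3\right) = \frac{3}{5}$)
$n{\left(j \right)} = \frac{8}{5}$ ($n{\left(j \right)} = \frac{3}{5} - -1 = \frac{3}{5} + 1 = \frac{8}{5}$)
$D{\left(P \right)} = 4 P^{3} + \frac{8 P}{5}$ ($D{\left(P \right)} = \frac{8 P}{5} + \left(P + P\right) P \left(P + P\right) = \frac{8 P}{5} + 2 P P 2 P = \frac{8 P}{5} + 2 P^{2} \cdot 2 P = \frac{8 P}{5} + 4 P^{3} = 4 P^{3} + \frac{8 P}{5}$)
$\frac{D{\left(h{\left(-8 \right)} \right)}}{\left(-13\right) 95} = \frac{4 \left(-8\right) \left(\frac{2}{5} + \left(-8\right)^{2}\right)}{\left(-13\right) 95} = \frac{4 \left(-8\right) \left(\frac{2}{5} + 64\right)}{-1235} = 4 \left(-8\right) \frac{322}{5} \left(- \frac{1}{1235}\right) = \left(- \frac{10304}{5}\right) \left(- \frac{1}{1235}\right) = \frac{10304}{6175}$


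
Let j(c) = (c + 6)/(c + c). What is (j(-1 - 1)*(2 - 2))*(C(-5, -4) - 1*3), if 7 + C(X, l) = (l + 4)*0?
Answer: 0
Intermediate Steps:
C(X, l) = -7 (C(X, l) = -7 + (l + 4)*0 = -7 + (4 + l)*0 = -7 + 0 = -7)
j(c) = (6 + c)/(2*c) (j(c) = (6 + c)/((2*c)) = (6 + c)*(1/(2*c)) = (6 + c)/(2*c))
(j(-1 - 1)*(2 - 2))*(C(-5, -4) - 1*3) = (((6 + (-1 - 1))/(2*(-1 - 1)))*(2 - 2))*(-7 - 1*3) = (((½)*(6 - 2)/(-2))*0)*(-7 - 3) = (((½)*(-½)*4)*0)*(-10) = -1*0*(-10) = 0*(-10) = 0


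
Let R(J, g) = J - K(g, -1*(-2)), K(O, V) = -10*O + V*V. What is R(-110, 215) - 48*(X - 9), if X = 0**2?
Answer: 2468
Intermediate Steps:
K(O, V) = V**2 - 10*O (K(O, V) = -10*O + V**2 = V**2 - 10*O)
R(J, g) = -4 + J + 10*g (R(J, g) = J - ((-1*(-2))**2 - 10*g) = J - (2**2 - 10*g) = J - (4 - 10*g) = J + (-4 + 10*g) = -4 + J + 10*g)
X = 0
R(-110, 215) - 48*(X - 9) = (-4 - 110 + 10*215) - 48*(0 - 9) = (-4 - 110 + 2150) - 48*(-9) = 2036 - 1*(-432) = 2036 + 432 = 2468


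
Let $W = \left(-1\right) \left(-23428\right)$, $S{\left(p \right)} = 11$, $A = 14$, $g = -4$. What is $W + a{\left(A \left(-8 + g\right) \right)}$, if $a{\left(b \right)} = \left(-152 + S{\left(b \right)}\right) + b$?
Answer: $23119$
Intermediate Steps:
$W = 23428$
$a{\left(b \right)} = -141 + b$ ($a{\left(b \right)} = \left(-152 + 11\right) + b = -141 + b$)
$W + a{\left(A \left(-8 + g\right) \right)} = 23428 + \left(-141 + 14 \left(-8 - 4\right)\right) = 23428 + \left(-141 + 14 \left(-12\right)\right) = 23428 - 309 = 23119$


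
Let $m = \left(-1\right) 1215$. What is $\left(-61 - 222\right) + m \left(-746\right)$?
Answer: $906107$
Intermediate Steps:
$m = -1215$
$\left(-61 - 222\right) + m \left(-746\right) = \left(-61 - 222\right) - -906390 = \left(-61 - 222\right) + 906390 = -283 + 906390 = 906107$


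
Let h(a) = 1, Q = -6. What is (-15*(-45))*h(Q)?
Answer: 675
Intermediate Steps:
(-15*(-45))*h(Q) = -15*(-45)*1 = 675*1 = 675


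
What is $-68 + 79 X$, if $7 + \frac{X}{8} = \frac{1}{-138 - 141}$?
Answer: $- \frac{1253900}{279} \approx -4494.3$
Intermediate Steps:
$X = - \frac{15632}{279}$ ($X = -56 + \frac{8}{-138 - 141} = -56 + \frac{8}{-279} = -56 + 8 \left(- \frac{1}{279}\right) = -56 - \frac{8}{279} = - \frac{15632}{279} \approx -56.029$)
$-68 + 79 X = -68 + 79 \left(- \frac{15632}{279}\right) = -68 - \frac{1234928}{279} = - \frac{1253900}{279}$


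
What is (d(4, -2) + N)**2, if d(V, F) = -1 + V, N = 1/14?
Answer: 1849/196 ≈ 9.4337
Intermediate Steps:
N = 1/14 ≈ 0.071429
(d(4, -2) + N)**2 = ((-1 + 4) + 1/14)**2 = (3 + 1/14)**2 = (43/14)**2 = 1849/196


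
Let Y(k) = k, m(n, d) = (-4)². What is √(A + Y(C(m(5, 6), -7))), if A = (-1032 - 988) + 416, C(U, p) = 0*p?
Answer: 2*I*√401 ≈ 40.05*I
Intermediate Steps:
m(n, d) = 16
C(U, p) = 0
A = -1604 (A = -2020 + 416 = -1604)
√(A + Y(C(m(5, 6), -7))) = √(-1604 + 0) = √(-1604) = 2*I*√401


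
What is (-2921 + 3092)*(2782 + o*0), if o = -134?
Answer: 475722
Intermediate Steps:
(-2921 + 3092)*(2782 + o*0) = (-2921 + 3092)*(2782 - 134*0) = 171*(2782 + 0) = 171*2782 = 475722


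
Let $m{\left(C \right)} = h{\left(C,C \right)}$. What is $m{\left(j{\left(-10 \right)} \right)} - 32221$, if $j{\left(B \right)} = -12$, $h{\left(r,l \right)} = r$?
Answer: $-32233$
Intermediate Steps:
$m{\left(C \right)} = C$
$m{\left(j{\left(-10 \right)} \right)} - 32221 = -12 - 32221 = -32233$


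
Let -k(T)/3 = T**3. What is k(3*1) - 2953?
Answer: -3034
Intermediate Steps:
k(T) = -3*T**3
k(3*1) - 2953 = -3*(3*1)**3 - 2953 = -3*3**3 - 2953 = -3*27 - 2953 = -81 - 2953 = -3034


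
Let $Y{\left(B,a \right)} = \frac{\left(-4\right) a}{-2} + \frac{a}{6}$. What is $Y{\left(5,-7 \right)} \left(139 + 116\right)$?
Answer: $- \frac{7735}{2} \approx -3867.5$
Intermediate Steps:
$Y{\left(B,a \right)} = \frac{13 a}{6}$ ($Y{\left(B,a \right)} = - 4 a \left(- \frac{1}{2}\right) + a \frac{1}{6} = 2 a + \frac{a}{6} = \frac{13 a}{6}$)
$Y{\left(5,-7 \right)} \left(139 + 116\right) = \frac{13}{6} \left(-7\right) \left(139 + 116\right) = \left(- \frac{91}{6}\right) 255 = - \frac{7735}{2}$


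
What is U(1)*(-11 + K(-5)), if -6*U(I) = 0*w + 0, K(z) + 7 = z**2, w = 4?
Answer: 0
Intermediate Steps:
K(z) = -7 + z**2
U(I) = 0 (U(I) = -(0*4 + 0)/6 = -(0 + 0)/6 = -1/6*0 = 0)
U(1)*(-11 + K(-5)) = 0*(-11 + (-7 + (-5)**2)) = 0*(-11 + (-7 + 25)) = 0*(-11 + 18) = 0*7 = 0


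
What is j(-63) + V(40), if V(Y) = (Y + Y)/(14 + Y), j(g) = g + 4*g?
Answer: -8465/27 ≈ -313.52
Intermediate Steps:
j(g) = 5*g
V(Y) = 2*Y/(14 + Y) (V(Y) = (2*Y)/(14 + Y) = 2*Y/(14 + Y))
j(-63) + V(40) = 5*(-63) + 2*40/(14 + 40) = -315 + 2*40/54 = -315 + 2*40*(1/54) = -315 + 40/27 = -8465/27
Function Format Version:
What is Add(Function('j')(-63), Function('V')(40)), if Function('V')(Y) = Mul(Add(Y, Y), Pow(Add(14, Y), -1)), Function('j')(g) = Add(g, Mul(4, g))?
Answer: Rational(-8465, 27) ≈ -313.52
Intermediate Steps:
Function('j')(g) = Mul(5, g)
Function('V')(Y) = Mul(2, Y, Pow(Add(14, Y), -1)) (Function('V')(Y) = Mul(Mul(2, Y), Pow(Add(14, Y), -1)) = Mul(2, Y, Pow(Add(14, Y), -1)))
Add(Function('j')(-63), Function('V')(40)) = Add(Mul(5, -63), Mul(2, 40, Pow(Add(14, 40), -1))) = Add(-315, Mul(2, 40, Pow(54, -1))) = Add(-315, Mul(2, 40, Rational(1, 54))) = Add(-315, Rational(40, 27)) = Rational(-8465, 27)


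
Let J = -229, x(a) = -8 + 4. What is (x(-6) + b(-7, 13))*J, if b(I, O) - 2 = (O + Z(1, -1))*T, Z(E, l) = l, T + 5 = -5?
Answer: 27938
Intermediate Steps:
T = -10 (T = -5 - 5 = -10)
x(a) = -4
b(I, O) = 12 - 10*O (b(I, O) = 2 + (O - 1)*(-10) = 2 + (-1 + O)*(-10) = 2 + (10 - 10*O) = 12 - 10*O)
(x(-6) + b(-7, 13))*J = (-4 + (12 - 10*13))*(-229) = (-4 + (12 - 130))*(-229) = (-4 - 118)*(-229) = -122*(-229) = 27938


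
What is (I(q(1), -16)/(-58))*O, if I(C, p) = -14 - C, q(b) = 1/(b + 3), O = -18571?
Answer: -1058547/232 ≈ -4562.7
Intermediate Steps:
q(b) = 1/(3 + b)
(I(q(1), -16)/(-58))*O = ((-14 - 1/(3 + 1))/(-58))*(-18571) = ((-14 - 1/4)*(-1/58))*(-18571) = ((-14 - 1*¼)*(-1/58))*(-18571) = ((-14 - ¼)*(-1/58))*(-18571) = -57/4*(-1/58)*(-18571) = (57/232)*(-18571) = -1058547/232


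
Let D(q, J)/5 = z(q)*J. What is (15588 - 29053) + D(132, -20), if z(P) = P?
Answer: -26665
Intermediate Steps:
D(q, J) = 5*J*q (D(q, J) = 5*(q*J) = 5*(J*q) = 5*J*q)
(15588 - 29053) + D(132, -20) = (15588 - 29053) + 5*(-20)*132 = -13465 - 13200 = -26665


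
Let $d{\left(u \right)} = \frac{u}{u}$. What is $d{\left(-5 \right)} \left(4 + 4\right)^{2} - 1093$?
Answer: $-1029$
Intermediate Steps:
$d{\left(u \right)} = 1$
$d{\left(-5 \right)} \left(4 + 4\right)^{2} - 1093 = 1 \left(4 + 4\right)^{2} - 1093 = 1 \cdot 8^{2} - 1093 = 1 \cdot 64 - 1093 = 64 - 1093 = -1029$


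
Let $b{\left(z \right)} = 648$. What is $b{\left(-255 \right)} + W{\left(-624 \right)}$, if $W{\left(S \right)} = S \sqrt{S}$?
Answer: $648 - 2496 i \sqrt{39} \approx 648.0 - 15588.0 i$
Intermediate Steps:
$W{\left(S \right)} = S^{\frac{3}{2}}$
$b{\left(-255 \right)} + W{\left(-624 \right)} = 648 + \left(-624\right)^{\frac{3}{2}} = 648 - 2496 i \sqrt{39}$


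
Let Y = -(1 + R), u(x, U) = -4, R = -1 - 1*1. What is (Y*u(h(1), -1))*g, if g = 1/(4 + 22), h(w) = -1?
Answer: -2/13 ≈ -0.15385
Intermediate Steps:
R = -2 (R = -1 - 1 = -2)
g = 1/26 ≈ 0.038462
Y = 1 (Y = -(1 - 2) = -1*(-1) = 1)
(Y*u(h(1), -1))*g = (1*(-4))*(1/26) = -4*1/26 = -2/13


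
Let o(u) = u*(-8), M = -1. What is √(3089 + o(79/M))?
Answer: 61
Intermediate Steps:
o(u) = -8*u
√(3089 + o(79/M)) = √(3089 - 632/(-1)) = √(3089 - 632*(-1)) = √(3089 - 8*(-79)) = √(3089 + 632) = √3721 = 61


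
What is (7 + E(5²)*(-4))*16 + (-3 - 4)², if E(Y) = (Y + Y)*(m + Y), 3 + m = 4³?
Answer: -275039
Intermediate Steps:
m = 61 (m = -3 + 4³ = -3 + 64 = 61)
E(Y) = 2*Y*(61 + Y) (E(Y) = (Y + Y)*(61 + Y) = (2*Y)*(61 + Y) = 2*Y*(61 + Y))
(7 + E(5²)*(-4))*16 + (-3 - 4)² = (7 + (2*5²*(61 + 5²))*(-4))*16 + (-3 - 4)² = (7 + (2*25*(61 + 25))*(-4))*16 + (-7)² = (7 + (2*25*86)*(-4))*16 + 49 = (7 + 4300*(-4))*16 + 49 = (7 - 17200)*16 + 49 = -17193*16 + 49 = -275088 + 49 = -275039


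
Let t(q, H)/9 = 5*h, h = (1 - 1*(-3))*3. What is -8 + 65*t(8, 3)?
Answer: 35092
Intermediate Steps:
h = 12 (h = (1 + 3)*3 = 4*3 = 12)
t(q, H) = 540 (t(q, H) = 9*(5*12) = 9*60 = 540)
-8 + 65*t(8, 3) = -8 + 65*540 = -8 + 35100 = 35092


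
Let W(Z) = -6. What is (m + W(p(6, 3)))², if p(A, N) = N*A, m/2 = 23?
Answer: 1600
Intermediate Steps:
m = 46 (m = 2*23 = 46)
p(A, N) = A*N
(m + W(p(6, 3)))² = (46 - 6)² = 40² = 1600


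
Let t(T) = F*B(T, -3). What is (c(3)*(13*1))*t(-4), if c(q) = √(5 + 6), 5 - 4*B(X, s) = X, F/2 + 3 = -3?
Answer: -351*√11 ≈ -1164.1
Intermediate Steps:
F = -12 (F = -6 + 2*(-3) = -6 - 6 = -12)
B(X, s) = 5/4 - X/4
t(T) = -15 + 3*T (t(T) = -12*(5/4 - T/4) = -15 + 3*T)
c(q) = √11
(c(3)*(13*1))*t(-4) = (√11*(13*1))*(-15 + 3*(-4)) = (√11*13)*(-15 - 12) = (13*√11)*(-27) = -351*√11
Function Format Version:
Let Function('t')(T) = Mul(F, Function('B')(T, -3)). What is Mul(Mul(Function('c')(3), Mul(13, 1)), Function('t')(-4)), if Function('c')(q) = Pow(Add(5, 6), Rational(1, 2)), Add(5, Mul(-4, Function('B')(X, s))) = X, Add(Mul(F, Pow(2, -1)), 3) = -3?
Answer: Mul(-351, Pow(11, Rational(1, 2))) ≈ -1164.1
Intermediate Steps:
F = -12 (F = Add(-6, Mul(2, -3)) = Add(-6, -6) = -12)
Function('B')(X, s) = Add(Rational(5, 4), Mul(Rational(-1, 4), X))
Function('t')(T) = Add(-15, Mul(3, T)) (Function('t')(T) = Mul(-12, Add(Rational(5, 4), Mul(Rational(-1, 4), T))) = Add(-15, Mul(3, T)))
Function('c')(q) = Pow(11, Rational(1, 2))
Mul(Mul(Function('c')(3), Mul(13, 1)), Function('t')(-4)) = Mul(Mul(Pow(11, Rational(1, 2)), Mul(13, 1)), Add(-15, Mul(3, -4))) = Mul(Mul(Pow(11, Rational(1, 2)), 13), Add(-15, -12)) = Mul(Mul(13, Pow(11, Rational(1, 2))), -27) = Mul(-351, Pow(11, Rational(1, 2)))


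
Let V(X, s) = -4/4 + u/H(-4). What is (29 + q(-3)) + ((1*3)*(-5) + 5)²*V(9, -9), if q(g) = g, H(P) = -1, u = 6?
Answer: -674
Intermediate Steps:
V(X, s) = -7 (V(X, s) = -4/4 + 6/(-1) = -4*¼ + 6*(-1) = -1 - 6 = -7)
(29 + q(-3)) + ((1*3)*(-5) + 5)²*V(9, -9) = (29 - 3) + ((1*3)*(-5) + 5)²*(-7) = 26 + (3*(-5) + 5)²*(-7) = 26 + (-15 + 5)²*(-7) = 26 + (-10)²*(-7) = 26 + 100*(-7) = 26 - 700 = -674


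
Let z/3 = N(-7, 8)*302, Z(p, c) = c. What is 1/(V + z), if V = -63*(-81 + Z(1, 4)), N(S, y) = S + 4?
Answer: 1/2133 ≈ 0.00046882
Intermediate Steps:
N(S, y) = 4 + S
z = -2718 (z = 3*((4 - 7)*302) = 3*(-3*302) = 3*(-906) = -2718)
V = 4851 (V = -63*(-81 + 4) = -63*(-77) = 4851)
1/(V + z) = 1/(4851 - 2718) = 1/2133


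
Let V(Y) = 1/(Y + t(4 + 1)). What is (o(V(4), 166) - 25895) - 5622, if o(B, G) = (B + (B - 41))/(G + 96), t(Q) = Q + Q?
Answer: -28901232/917 ≈ -31517.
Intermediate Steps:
t(Q) = 2*Q
V(Y) = 1/(10 + Y) (V(Y) = 1/(Y + 2*(4 + 1)) = 1/(Y + 2*5) = 1/(Y + 10) = 1/(10 + Y))
o(B, G) = (-41 + 2*B)/(96 + G) (o(B, G) = (B + (-41 + B))/(96 + G) = (-41 + 2*B)/(96 + G))
(o(V(4), 166) - 25895) - 5622 = ((-41 + 2/(10 + 4))/(96 + 166) - 25895) - 5622 = ((-41 + 2/14)/262 - 25895) - 5622 = ((-41 + 2*(1/14))/262 - 25895) - 5622 = ((-41 + ⅐)/262 - 25895) - 5622 = ((1/262)*(-286/7) - 25895) - 5622 = (-143/917 - 25895) - 5622 = -23745858/917 - 5622 = -28901232/917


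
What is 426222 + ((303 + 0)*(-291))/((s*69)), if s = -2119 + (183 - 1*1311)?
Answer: 31830714573/74681 ≈ 4.2622e+5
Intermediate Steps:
s = -3247 (s = -2119 + (183 - 1311) = -2119 - 1128 = -3247)
426222 + ((303 + 0)*(-291))/((s*69)) = 426222 + ((303 + 0)*(-291))/((-3247*69)) = 426222 + (303*(-291))/(-224043) = 426222 - 88173*(-1/224043) = 426222 + 29391/74681 = 31830714573/74681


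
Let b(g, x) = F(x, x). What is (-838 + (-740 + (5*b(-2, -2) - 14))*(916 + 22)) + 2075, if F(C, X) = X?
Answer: -715395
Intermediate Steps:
b(g, x) = x
(-838 + (-740 + (5*b(-2, -2) - 14))*(916 + 22)) + 2075 = (-838 + (-740 + (5*(-2) - 14))*(916 + 22)) + 2075 = (-838 + (-740 + (-10 - 14))*938) + 2075 = (-838 + (-740 - 24)*938) + 2075 = (-838 - 764*938) + 2075 = (-838 - 716632) + 2075 = -717470 + 2075 = -715395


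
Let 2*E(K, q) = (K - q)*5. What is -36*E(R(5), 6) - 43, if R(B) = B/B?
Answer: 407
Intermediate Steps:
R(B) = 1
E(K, q) = -5*q/2 + 5*K/2 (E(K, q) = ((K - q)*5)/2 = (-5*q + 5*K)/2 = -5*q/2 + 5*K/2)
-36*E(R(5), 6) - 43 = -36*(-5/2*6 + (5/2)*1) - 43 = -36*(-15 + 5/2) - 43 = -36*(-25/2) - 43 = 450 - 43 = 407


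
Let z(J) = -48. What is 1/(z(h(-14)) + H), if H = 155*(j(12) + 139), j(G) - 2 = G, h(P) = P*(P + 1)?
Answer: 1/23667 ≈ 4.2253e-5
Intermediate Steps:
h(P) = P*(1 + P)
j(G) = 2 + G
H = 23715 (H = 155*((2 + 12) + 139) = 155*(14 + 139) = 155*153 = 23715)
1/(z(h(-14)) + H) = 1/(-48 + 23715) = 1/23667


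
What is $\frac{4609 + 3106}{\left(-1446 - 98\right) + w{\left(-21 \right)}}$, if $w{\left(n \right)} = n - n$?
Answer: $- \frac{7715}{1544} \approx -4.9968$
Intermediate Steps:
$w{\left(n \right)} = 0$
$\frac{4609 + 3106}{\left(-1446 - 98\right) + w{\left(-21 \right)}} = \frac{4609 + 3106}{\left(-1446 - 98\right) + 0} = \frac{7715}{\left(-1446 - 98\right) + 0} = \frac{7715}{-1544 + 0} = \frac{7715}{-1544} = 7715 \left(- \frac{1}{1544}\right) = - \frac{7715}{1544}$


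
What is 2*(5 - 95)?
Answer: -180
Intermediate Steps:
2*(5 - 95) = 2*(-90) = -180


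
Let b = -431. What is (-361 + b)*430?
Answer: -340560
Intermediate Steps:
(-361 + b)*430 = (-361 - 431)*430 = -792*430 = -340560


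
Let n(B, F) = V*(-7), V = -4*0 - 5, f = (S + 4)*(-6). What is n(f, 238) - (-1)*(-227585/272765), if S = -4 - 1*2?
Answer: 1863838/54553 ≈ 34.166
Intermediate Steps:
S = -6 (S = -4 - 2 = -6)
f = 12 (f = (-6 + 4)*(-6) = -2*(-6) = 12)
V = -5 (V = 0 - 5 = -5)
n(B, F) = 35 (n(B, F) = -5*(-7) = 35)
n(f, 238) - (-1)*(-227585/272765) = 35 - (-1)*(-227585/272765) = 35 - (-1)*(-227585*1/272765) = 35 - (-1)*(-45517)/54553 = 35 - 1*45517/54553 = 35 - 45517/54553 = 1863838/54553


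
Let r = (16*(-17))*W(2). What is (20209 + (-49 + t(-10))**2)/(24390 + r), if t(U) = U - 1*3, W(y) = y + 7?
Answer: 24053/21942 ≈ 1.0962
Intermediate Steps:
W(y) = 7 + y
t(U) = -3 + U (t(U) = U - 3 = -3 + U)
r = -2448 (r = (16*(-17))*(7 + 2) = -272*9 = -2448)
(20209 + (-49 + t(-10))**2)/(24390 + r) = (20209 + (-49 + (-3 - 10))**2)/(24390 - 2448) = (20209 + (-49 - 13)**2)/21942 = (20209 + (-62)**2)*(1/21942) = (20209 + 3844)*(1/21942) = 24053*(1/21942) = 24053/21942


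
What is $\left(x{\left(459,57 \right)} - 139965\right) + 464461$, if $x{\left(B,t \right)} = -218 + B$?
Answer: $324737$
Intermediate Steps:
$\left(x{\left(459,57 \right)} - 139965\right) + 464461 = \left(\left(-218 + 459\right) - 139965\right) + 464461 = \left(241 - 139965\right) + 464461 = -139724 + 464461 = 324737$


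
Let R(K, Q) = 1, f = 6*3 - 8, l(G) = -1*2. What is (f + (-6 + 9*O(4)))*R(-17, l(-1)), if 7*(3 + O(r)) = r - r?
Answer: -23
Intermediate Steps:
l(G) = -2
O(r) = -3 (O(r) = -3 + (r - r)/7 = -3 + (⅐)*0 = -3 + 0 = -3)
f = 10 (f = 18 - 8 = 10)
(f + (-6 + 9*O(4)))*R(-17, l(-1)) = (10 + (-6 + 9*(-3)))*1 = (10 + (-6 - 27))*1 = (10 - 33)*1 = -23*1 = -23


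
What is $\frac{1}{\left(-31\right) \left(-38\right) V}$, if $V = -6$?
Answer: $- \frac{1}{7068} \approx -0.00014148$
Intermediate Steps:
$\frac{1}{\left(-31\right) \left(-38\right) V} = \frac{1}{\left(-31\right) \left(-38\right) \left(-6\right)} = \frac{1}{1178 \left(-6\right)} = \frac{1}{-7068} = - \frac{1}{7068}$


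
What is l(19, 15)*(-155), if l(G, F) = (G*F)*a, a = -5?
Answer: 220875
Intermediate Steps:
l(G, F) = -5*F*G (l(G, F) = (G*F)*(-5) = (F*G)*(-5) = -5*F*G)
l(19, 15)*(-155) = -5*15*19*(-155) = -1425*(-155) = 220875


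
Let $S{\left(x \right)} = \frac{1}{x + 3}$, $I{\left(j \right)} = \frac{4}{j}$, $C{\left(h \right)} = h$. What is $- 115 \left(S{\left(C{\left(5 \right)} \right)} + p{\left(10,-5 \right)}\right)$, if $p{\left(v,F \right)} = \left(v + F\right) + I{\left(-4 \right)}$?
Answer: $- \frac{3795}{8} \approx -474.38$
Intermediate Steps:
$S{\left(x \right)} = \frac{1}{3 + x}$
$p{\left(v,F \right)} = -1 + F + v$ ($p{\left(v,F \right)} = \left(v + F\right) + \frac{4}{-4} = \left(F + v\right) + 4 \left(- \frac{1}{4}\right) = \left(F + v\right) - 1 = -1 + F + v$)
$- 115 \left(S{\left(C{\left(5 \right)} \right)} + p{\left(10,-5 \right)}\right) = - 115 \left(\frac{1}{3 + 5} - -4\right) = - 115 \left(\frac{1}{8} + 4\right) = \left(-115\right) \frac{33}{8} = - \frac{3795}{8}$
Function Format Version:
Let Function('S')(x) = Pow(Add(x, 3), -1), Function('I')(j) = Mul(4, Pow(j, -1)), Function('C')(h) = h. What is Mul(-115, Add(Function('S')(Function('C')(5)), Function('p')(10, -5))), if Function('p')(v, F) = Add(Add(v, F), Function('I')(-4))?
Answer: Rational(-3795, 8) ≈ -474.38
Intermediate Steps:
Function('S')(x) = Pow(Add(3, x), -1)
Function('p')(v, F) = Add(-1, F, v) (Function('p')(v, F) = Add(Add(v, F), Mul(4, Pow(-4, -1))) = Add(Add(F, v), Mul(4, Rational(-1, 4))) = Add(Add(F, v), -1) = Add(-1, F, v))
Mul(-115, Add(Function('S')(Function('C')(5)), Function('p')(10, -5))) = Mul(-115, Add(Pow(Add(3, 5), -1), Add(-1, -5, 10))) = Mul(-115, Add(Pow(8, -1), 4)) = Mul(-115, Add(Rational(1, 8), 4)) = Mul(-115, Rational(33, 8)) = Rational(-3795, 8)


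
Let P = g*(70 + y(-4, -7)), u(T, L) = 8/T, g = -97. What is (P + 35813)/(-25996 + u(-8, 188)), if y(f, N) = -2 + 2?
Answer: -29023/25997 ≈ -1.1164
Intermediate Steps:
y(f, N) = 0
P = -6790 (P = -97*(70 + 0) = -97*70 = -6790)
(P + 35813)/(-25996 + u(-8, 188)) = (-6790 + 35813)/(-25996 + 8/(-8)) = 29023/(-25996 + 8*(-⅛)) = 29023/(-25996 - 1) = 29023/(-25997) = 29023*(-1/25997) = -29023/25997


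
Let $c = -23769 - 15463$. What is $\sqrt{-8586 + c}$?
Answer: $i \sqrt{47818} \approx 218.67 i$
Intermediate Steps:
$c = -39232$ ($c = -23769 - 15463 = -39232$)
$\sqrt{-8586 + c} = \sqrt{-8586 - 39232} = \sqrt{-47818} = i \sqrt{47818}$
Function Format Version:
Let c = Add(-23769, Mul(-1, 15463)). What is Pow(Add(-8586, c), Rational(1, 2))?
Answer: Mul(I, Pow(47818, Rational(1, 2))) ≈ Mul(218.67, I)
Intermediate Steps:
c = -39232 (c = Add(-23769, -15463) = -39232)
Pow(Add(-8586, c), Rational(1, 2)) = Pow(Add(-8586, -39232), Rational(1, 2)) = Pow(-47818, Rational(1, 2)) = Mul(I, Pow(47818, Rational(1, 2)))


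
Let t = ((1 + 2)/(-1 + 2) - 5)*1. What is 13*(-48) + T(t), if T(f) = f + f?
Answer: -628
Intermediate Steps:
t = -2 (t = (3/1 - 5)*1 = (3*1 - 5)*1 = (3 - 5)*1 = -2*1 = -2)
T(f) = 2*f
13*(-48) + T(t) = 13*(-48) + 2*(-2) = -624 - 4 = -628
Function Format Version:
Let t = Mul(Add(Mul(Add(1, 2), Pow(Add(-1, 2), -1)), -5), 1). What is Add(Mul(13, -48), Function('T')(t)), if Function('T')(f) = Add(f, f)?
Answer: -628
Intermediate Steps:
t = -2 (t = Mul(Add(Mul(3, Pow(1, -1)), -5), 1) = Mul(Add(Mul(3, 1), -5), 1) = Mul(Add(3, -5), 1) = Mul(-2, 1) = -2)
Function('T')(f) = Mul(2, f)
Add(Mul(13, -48), Function('T')(t)) = Add(Mul(13, -48), Mul(2, -2)) = Add(-624, -4) = -628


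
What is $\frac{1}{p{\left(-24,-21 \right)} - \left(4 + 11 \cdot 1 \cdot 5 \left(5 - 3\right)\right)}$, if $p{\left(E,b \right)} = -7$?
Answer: $- \frac{1}{121} \approx -0.0082645$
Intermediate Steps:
$\frac{1}{p{\left(-24,-21 \right)} - \left(4 + 11 \cdot 1 \cdot 5 \left(5 - 3\right)\right)} = \frac{1}{-7 - \left(4 + 11 \cdot 1 \cdot 5 \left(5 - 3\right)\right)} = \frac{1}{-7 - \left(4 + 11 \cdot 5 \cdot 2\right)} = \frac{1}{-7 - 114} = \frac{1}{-121} = - \frac{1}{121}$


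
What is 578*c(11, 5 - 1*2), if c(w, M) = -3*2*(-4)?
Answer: 13872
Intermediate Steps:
c(w, M) = 24 (c(w, M) = -6*(-4) = 24)
578*c(11, 5 - 1*2) = 578*24 = 13872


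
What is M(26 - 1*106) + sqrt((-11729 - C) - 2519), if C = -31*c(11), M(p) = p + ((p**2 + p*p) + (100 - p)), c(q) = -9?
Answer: 12900 + I*sqrt(14527) ≈ 12900.0 + 120.53*I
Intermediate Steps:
M(p) = 100 + 2*p**2 (M(p) = p + ((p**2 + p**2) + (100 - p)) = p + (2*p**2 + (100 - p)) = p + (100 - p + 2*p**2) = 100 + 2*p**2)
C = 279 (C = -31*(-9) = 279)
M(26 - 1*106) + sqrt((-11729 - C) - 2519) = (100 + 2*(26 - 1*106)**2) + sqrt((-11729 - 1*279) - 2519) = (100 + 2*(26 - 106)**2) + sqrt((-11729 - 279) - 2519) = (100 + 2*(-80)**2) + sqrt(-12008 - 2519) = (100 + 2*6400) + sqrt(-14527) = (100 + 12800) + I*sqrt(14527) = 12900 + I*sqrt(14527)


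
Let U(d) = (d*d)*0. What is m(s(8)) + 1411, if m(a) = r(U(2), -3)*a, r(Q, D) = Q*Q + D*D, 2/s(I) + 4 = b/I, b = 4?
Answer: 9841/7 ≈ 1405.9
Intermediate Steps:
U(d) = 0 (U(d) = d²*0 = 0)
s(I) = 2/(-4 + 4/I)
r(Q, D) = D² + Q² (r(Q, D) = Q² + D² = D² + Q²)
m(a) = 9*a (m(a) = ((-3)² + 0²)*a = (9 + 0)*a = 9*a)
m(s(8)) + 1411 = 9*(-1*8/(-2 + 2*8)) + 1411 = 9*(-1*8/(-2 + 16)) + 1411 = 9*(-1*8/14) + 1411 = 9*(-1*8*1/14) + 1411 = 9*(-4/7) + 1411 = -36/7 + 1411 = 9841/7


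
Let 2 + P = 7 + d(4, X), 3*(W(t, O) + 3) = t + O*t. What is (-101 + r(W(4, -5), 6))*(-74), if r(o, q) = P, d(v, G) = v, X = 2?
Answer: 6808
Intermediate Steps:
W(t, O) = -3 + t/3 + O*t/3 (W(t, O) = -3 + (t + O*t)/3 = -3 + (t/3 + O*t/3) = -3 + t/3 + O*t/3)
P = 9 (P = -2 + (7 + 4) = -2 + 11 = 9)
r(o, q) = 9
(-101 + r(W(4, -5), 6))*(-74) = (-101 + 9)*(-74) = -92*(-74) = 6808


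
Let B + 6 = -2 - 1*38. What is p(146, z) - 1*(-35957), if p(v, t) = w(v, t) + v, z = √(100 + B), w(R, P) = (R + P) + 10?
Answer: 36259 + 3*√6 ≈ 36266.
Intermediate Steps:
B = -46 (B = -6 + (-2 - 1*38) = -6 + (-2 - 38) = -6 - 40 = -46)
w(R, P) = 10 + P + R (w(R, P) = (P + R) + 10 = 10 + P + R)
z = 3*√6 (z = √(100 - 46) = √54 = 3*√6 ≈ 7.3485)
p(v, t) = 10 + t + 2*v (p(v, t) = (10 + t + v) + v = 10 + t + 2*v)
p(146, z) - 1*(-35957) = (10 + 3*√6 + 2*146) - 1*(-35957) = (10 + 3*√6 + 292) + 35957 = (302 + 3*√6) + 35957 = 36259 + 3*√6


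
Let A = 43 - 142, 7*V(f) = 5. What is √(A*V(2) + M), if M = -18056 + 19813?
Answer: 2*√20657/7 ≈ 41.064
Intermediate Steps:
V(f) = 5/7 (V(f) = (⅐)*5 = 5/7)
A = -99
M = 1757
√(A*V(2) + M) = √(-99*5/7 + 1757) = √(-495/7 + 1757) = √(11804/7) = 2*√20657/7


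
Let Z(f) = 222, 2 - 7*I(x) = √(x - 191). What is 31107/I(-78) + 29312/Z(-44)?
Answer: 2492446/1443 + 10369*I*√269/13 ≈ 1727.3 + 13082.0*I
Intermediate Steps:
I(x) = 2/7 - √(-191 + x)/7 (I(x) = 2/7 - √(x - 191)/7 = 2/7 - √(-191 + x)/7)
31107/I(-78) + 29312/Z(-44) = 31107/(2/7 - √(-191 - 78)/7) + 29312/222 = 31107/(2/7 - I*√269/7) + 29312*(1/222) = 31107/(2/7 - I*√269/7) + 14656/111 = 14656/111 + 31107/(2/7 - I*√269/7)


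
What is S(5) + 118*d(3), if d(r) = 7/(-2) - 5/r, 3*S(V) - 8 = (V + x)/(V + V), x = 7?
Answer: -3033/5 ≈ -606.60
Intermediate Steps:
S(V) = 8/3 + (7 + V)/(6*V) (S(V) = 8/3 + ((V + 7)/(V + V))/3 = 8/3 + ((7 + V)/((2*V)))/3 = 8/3 + ((7 + V)*(1/(2*V)))/3 = 8/3 + ((7 + V)/(2*V))/3 = 8/3 + (7 + V)/(6*V))
d(r) = -7/2 - 5/r (d(r) = 7*(-1/2) - 5/r = -7/2 - 5/r)
S(5) + 118*d(3) = (1/6)*(7 + 17*5)/5 + 118*(-7/2 - 5/3) = (1/6)*(1/5)*(7 + 85) + 118*(-7/2 - 5*1/3) = (1/6)*(1/5)*92 + 118*(-7/2 - 5/3) = 46/15 + 118*(-31/6) = 46/15 - 1829/3 = -3033/5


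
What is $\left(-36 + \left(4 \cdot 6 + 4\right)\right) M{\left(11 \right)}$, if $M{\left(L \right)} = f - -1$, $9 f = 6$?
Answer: $- \frac{40}{3} \approx -13.333$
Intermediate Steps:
$f = \frac{2}{3}$ ($f = \frac{1}{9} \cdot 6 = \frac{2}{3} \approx 0.66667$)
$M{\left(L \right)} = \frac{5}{3}$ ($M{\left(L \right)} = \frac{2}{3} - -1 = \frac{2}{3} + 1 = \frac{5}{3}$)
$\left(-36 + \left(4 \cdot 6 + 4\right)\right) M{\left(11 \right)} = \left(-36 + \left(4 \cdot 6 + 4\right)\right) \frac{5}{3} = \left(-36 + \left(24 + 4\right)\right) \frac{5}{3} = \left(-36 + 28\right) \frac{5}{3} = \left(-8\right) \frac{5}{3} = - \frac{40}{3}$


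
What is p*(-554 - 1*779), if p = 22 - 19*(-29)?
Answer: -763809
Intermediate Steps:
p = 573 (p = 22 + 551 = 573)
p*(-554 - 1*779) = 573*(-554 - 1*779) = 573*(-554 - 779) = 573*(-1333) = -763809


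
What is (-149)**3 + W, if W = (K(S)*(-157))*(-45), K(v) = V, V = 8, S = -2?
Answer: -3251429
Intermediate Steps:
K(v) = 8
W = 56520 (W = (8*(-157))*(-45) = -1256*(-45) = 56520)
(-149)**3 + W = (-149)**3 + 56520 = -3307949 + 56520 = -3251429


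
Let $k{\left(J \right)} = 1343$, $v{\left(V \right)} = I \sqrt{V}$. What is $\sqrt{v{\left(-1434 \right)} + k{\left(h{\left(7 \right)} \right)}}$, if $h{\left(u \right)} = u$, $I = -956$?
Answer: $\sqrt{1343 - 956 i \sqrt{1434}} \approx 137.06 - 132.07 i$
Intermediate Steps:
$v{\left(V \right)} = - 956 \sqrt{V}$
$\sqrt{v{\left(-1434 \right)} + k{\left(h{\left(7 \right)} \right)}} = \sqrt{- 956 \sqrt{-1434} + 1343} = \sqrt{- 956 i \sqrt{1434} + 1343} = \sqrt{1343 - 956 i \sqrt{1434}}$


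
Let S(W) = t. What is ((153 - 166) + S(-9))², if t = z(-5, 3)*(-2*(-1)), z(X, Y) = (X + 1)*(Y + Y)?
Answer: 3721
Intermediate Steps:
z(X, Y) = 2*Y*(1 + X) (z(X, Y) = (1 + X)*(2*Y) = 2*Y*(1 + X))
t = -48 (t = (2*3*(1 - 5))*(-2*(-1)) = (2*3*(-4))*2 = -24*2 = -48)
S(W) = -48
((153 - 166) + S(-9))² = ((153 - 166) - 48)² = (-13 - 48)² = (-61)² = 3721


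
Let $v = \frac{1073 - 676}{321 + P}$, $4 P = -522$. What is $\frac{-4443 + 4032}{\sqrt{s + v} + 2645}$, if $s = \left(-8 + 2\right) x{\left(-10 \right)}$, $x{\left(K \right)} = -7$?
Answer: $- \frac{414183195}{2665468729} + \frac{822 \sqrt{1599819}}{2665468729} \approx -0.155$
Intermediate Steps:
$P = - \frac{261}{2}$ ($P = \frac{1}{4} \left(-522\right) = - \frac{261}{2} \approx -130.5$)
$v = \frac{794}{381}$ ($v = \frac{1073 - 676}{321 - \frac{261}{2}} = \frac{397}{\frac{381}{2}} = 397 \cdot \frac{2}{381} = \frac{794}{381} \approx 2.084$)
$s = 42$ ($s = \left(-8 + 2\right) \left(-7\right) = \left(-6\right) \left(-7\right) = 42$)
$\frac{-4443 + 4032}{\sqrt{s + v} + 2645} = \frac{-4443 + 4032}{\sqrt{42 + \frac{794}{381}} + 2645} = - \frac{411}{\sqrt{\frac{16796}{381}} + 2645} = - \frac{411}{\frac{2 \sqrt{1599819}}{381} + 2645} = - \frac{411}{2645 + \frac{2 \sqrt{1599819}}{381}}$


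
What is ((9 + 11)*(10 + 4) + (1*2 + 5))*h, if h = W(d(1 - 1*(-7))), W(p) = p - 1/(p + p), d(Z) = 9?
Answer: 46207/18 ≈ 2567.1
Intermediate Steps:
W(p) = p - 1/(2*p)
h = 161/18 (h = 9 - ½/9 = 9 - ½*⅑ = 9 - 1/18 = 161/18 ≈ 8.9444)
((9 + 11)*(10 + 4) + (1*2 + 5))*h = ((9 + 11)*(10 + 4) + (1*2 + 5))*(161/18) = (20*14 + (2 + 5))*(161/18) = (280 + 7)*(161/18) = 287*(161/18) = 46207/18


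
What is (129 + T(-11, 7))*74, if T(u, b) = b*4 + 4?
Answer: 11914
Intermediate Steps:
T(u, b) = 4 + 4*b (T(u, b) = 4*b + 4 = 4 + 4*b)
(129 + T(-11, 7))*74 = (129 + (4 + 4*7))*74 = (129 + (4 + 28))*74 = (129 + 32)*74 = 161*74 = 11914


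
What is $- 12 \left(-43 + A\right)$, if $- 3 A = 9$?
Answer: $552$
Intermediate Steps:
$A = -3$ ($A = \left(- \frac{1}{3}\right) 9 = -3$)
$- 12 \left(-43 + A\right) = - 12 \left(-43 - 3\right) = \left(-12\right) \left(-46\right) = 552$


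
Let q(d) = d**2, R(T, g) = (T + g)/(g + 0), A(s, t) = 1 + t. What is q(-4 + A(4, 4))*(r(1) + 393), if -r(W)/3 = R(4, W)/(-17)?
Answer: 6696/17 ≈ 393.88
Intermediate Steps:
R(T, g) = (T + g)/g
r(W) = 3*(4 + W)/(17*W) (r(W) = -3*(4 + W)/W/(-17) = -3*(4 + W)/W*(-1)/17 = -(-3)*(4 + W)/(17*W) = 3*(4 + W)/(17*W))
q(-4 + A(4, 4))*(r(1) + 393) = (-4 + (1 + 4))**2*((3/17)*(4 + 1)/1 + 393) = (-4 + 5)**2*((3/17)*1*5 + 393) = 1**2*(15/17 + 393) = 1*(6696/17) = 6696/17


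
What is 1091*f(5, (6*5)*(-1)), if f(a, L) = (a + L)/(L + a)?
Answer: 1091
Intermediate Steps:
f(a, L) = 1 (f(a, L) = (L + a)/(L + a) = 1)
1091*f(5, (6*5)*(-1)) = 1091*1 = 1091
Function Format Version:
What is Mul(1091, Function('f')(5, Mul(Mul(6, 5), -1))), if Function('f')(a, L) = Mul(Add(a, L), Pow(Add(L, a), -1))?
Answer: 1091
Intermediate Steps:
Function('f')(a, L) = 1 (Function('f')(a, L) = Mul(Add(L, a), Pow(Add(L, a), -1)) = 1)
Mul(1091, Function('f')(5, Mul(Mul(6, 5), -1))) = Mul(1091, 1) = 1091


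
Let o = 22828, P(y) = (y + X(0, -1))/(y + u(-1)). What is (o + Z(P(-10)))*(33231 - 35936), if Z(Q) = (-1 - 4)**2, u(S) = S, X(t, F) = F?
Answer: -61817365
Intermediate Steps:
P(y) = 1 (P(y) = (y - 1)/(y - 1) = (-1 + y)/(-1 + y) = 1)
Z(Q) = 25 (Z(Q) = (-5)**2 = 25)
(o + Z(P(-10)))*(33231 - 35936) = (22828 + 25)*(33231 - 35936) = 22853*(-2705) = -61817365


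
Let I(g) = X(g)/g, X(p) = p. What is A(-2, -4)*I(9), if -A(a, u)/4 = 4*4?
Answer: -64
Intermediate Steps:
I(g) = 1 (I(g) = g/g = 1)
A(a, u) = -64 (A(a, u) = -16*4 = -4*16 = -64)
A(-2, -4)*I(9) = -64*1 = -64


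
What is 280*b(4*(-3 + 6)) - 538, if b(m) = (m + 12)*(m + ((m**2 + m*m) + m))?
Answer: 2096102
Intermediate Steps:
b(m) = (12 + m)*(2*m + 2*m**2) (b(m) = (12 + m)*(m + ((m**2 + m**2) + m)) = (12 + m)*(m + (2*m**2 + m)) = (12 + m)*(m + (m + 2*m**2)) = (12 + m)*(2*m + 2*m**2))
280*b(4*(-3 + 6)) - 538 = 280*(2*(4*(-3 + 6))*(12 + (4*(-3 + 6))**2 + 13*(4*(-3 + 6)))) - 538 = 280*(2*(4*3)*(12 + (4*3)**2 + 13*(4*3))) - 538 = 280*(2*12*(12 + 12**2 + 13*12)) - 538 = 280*(2*12*(12 + 144 + 156)) - 538 = 280*(2*12*312) - 538 = 280*7488 - 538 = 2096640 - 538 = 2096102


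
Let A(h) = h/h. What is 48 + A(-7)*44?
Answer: 92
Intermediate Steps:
A(h) = 1
48 + A(-7)*44 = 48 + 1*44 = 48 + 44 = 92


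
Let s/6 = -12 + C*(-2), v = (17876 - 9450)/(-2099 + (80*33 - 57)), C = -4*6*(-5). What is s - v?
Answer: -33647/22 ≈ -1529.4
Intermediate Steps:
C = 120 (C = -24*(-5) = 120)
v = 383/22 (v = 8426/(-2099 + (2640 - 57)) = 8426/(-2099 + 2583) = 8426/484 = 8426*(1/484) = 383/22 ≈ 17.409)
s = -1512 (s = 6*(-12 + 120*(-2)) = 6*(-12 - 240) = 6*(-252) = -1512)
s - v = -1512 - 1*383/22 = -1512 - 383/22 = -33647/22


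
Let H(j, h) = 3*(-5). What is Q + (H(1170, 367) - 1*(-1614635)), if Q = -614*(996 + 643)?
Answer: 608274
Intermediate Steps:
H(j, h) = -15
Q = -1006346 (Q = -614*1639 = -1006346)
Q + (H(1170, 367) - 1*(-1614635)) = -1006346 + (-15 - 1*(-1614635)) = -1006346 + (-15 + 1614635) = -1006346 + 1614620 = 608274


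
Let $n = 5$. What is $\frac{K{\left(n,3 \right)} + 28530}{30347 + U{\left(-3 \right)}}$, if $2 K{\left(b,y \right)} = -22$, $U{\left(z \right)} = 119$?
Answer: $\frac{28519}{30466} \approx 0.93609$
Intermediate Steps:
$K{\left(b,y \right)} = -11$ ($K{\left(b,y \right)} = \frac{1}{2} \left(-22\right) = -11$)
$\frac{K{\left(n,3 \right)} + 28530}{30347 + U{\left(-3 \right)}} = \frac{-11 + 28530}{30347 + 119} = \frac{28519}{30466}$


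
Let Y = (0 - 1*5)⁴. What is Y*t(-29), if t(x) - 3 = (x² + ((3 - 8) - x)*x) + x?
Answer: 74375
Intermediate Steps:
t(x) = 3 + x + x² + x*(-5 - x) (t(x) = 3 + ((x² + ((3 - 8) - x)*x) + x) = 3 + ((x² + (-5 - x)*x) + x) = 3 + ((x² + x*(-5 - x)) + x) = 3 + (x + x² + x*(-5 - x)) = 3 + x + x² + x*(-5 - x))
Y = 625 (Y = (0 - 5)⁴ = (-5)⁴ = 625)
Y*t(-29) = 625*(3 - 4*(-29)) = 625*(3 + 116) = 625*119 = 74375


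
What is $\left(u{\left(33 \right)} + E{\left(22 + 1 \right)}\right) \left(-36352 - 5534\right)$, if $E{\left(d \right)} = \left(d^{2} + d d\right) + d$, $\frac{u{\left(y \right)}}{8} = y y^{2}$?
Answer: $-12087336222$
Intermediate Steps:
$u{\left(y \right)} = 8 y^{3}$ ($u{\left(y \right)} = 8 y y^{2} = 8 y^{3}$)
$E{\left(d \right)} = d + 2 d^{2}$ ($E{\left(d \right)} = \left(d^{2} + d^{2}\right) + d = 2 d^{2} + d = d + 2 d^{2}$)
$\left(u{\left(33 \right)} + E{\left(22 + 1 \right)}\right) \left(-36352 - 5534\right) = \left(8 \cdot 33^{3} + \left(22 + 1\right) \left(1 + 2 \left(22 + 1\right)\right)\right) \left(-36352 - 5534\right) = \left(8 \cdot 35937 + 23 \left(1 + 2 \cdot 23\right)\right) \left(-41886\right) = \left(287496 + 23 \left(1 + 46\right)\right) \left(-41886\right) = \left(287496 + 23 \cdot 47\right) \left(-41886\right) = \left(287496 + 1081\right) \left(-41886\right) = 288577 \left(-41886\right) = -12087336222$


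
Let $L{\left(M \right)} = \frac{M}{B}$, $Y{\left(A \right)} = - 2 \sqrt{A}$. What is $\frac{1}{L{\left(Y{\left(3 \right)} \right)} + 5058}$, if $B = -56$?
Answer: $\frac{1321824}{6685785791} - \frac{28 \sqrt{3}}{20057357373} \approx 0.0001977$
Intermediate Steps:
$L{\left(M \right)} = - \frac{M}{56}$ ($L{\left(M \right)} = \frac{M}{-56} = M \left(- \frac{1}{56}\right) = - \frac{M}{56}$)
$\frac{1}{L{\left(Y{\left(3 \right)} \right)} + 5058} = \frac{1}{- \frac{\left(-2\right) \sqrt{3}}{56} + 5058} = \frac{1}{\frac{\sqrt{3}}{28} + 5058} = \frac{1}{5058 + \frac{\sqrt{3}}{28}}$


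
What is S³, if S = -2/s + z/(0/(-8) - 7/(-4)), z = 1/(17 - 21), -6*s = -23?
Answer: -1225043/4173281 ≈ -0.29354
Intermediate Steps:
s = 23/6 (s = -⅙*(-23) = 23/6 ≈ 3.8333)
z = -¼ (z = 1/(-4) = -¼ ≈ -0.25000)
S = -107/161 (S = -2/23/6 - 1/(4*(0/(-8) - 7/(-4))) = -2*6/23 - 1/(4*(0*(-⅛) - 7*(-¼))) = -12/23 - 1/(4*(0 + 7/4)) = -12/23 - 1/(4*7/4) = -12/23 - ¼*4/7 = -12/23 - ⅐ = -107/161 ≈ -0.66460)
S³ = (-107/161)³ = -1225043/4173281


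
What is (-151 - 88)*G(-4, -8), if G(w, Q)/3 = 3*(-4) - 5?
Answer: 12189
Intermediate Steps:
G(w, Q) = -51 (G(w, Q) = 3*(3*(-4) - 5) = 3*(-12 - 5) = 3*(-17) = -51)
(-151 - 88)*G(-4, -8) = (-151 - 88)*(-51) = -239*(-51) = 12189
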